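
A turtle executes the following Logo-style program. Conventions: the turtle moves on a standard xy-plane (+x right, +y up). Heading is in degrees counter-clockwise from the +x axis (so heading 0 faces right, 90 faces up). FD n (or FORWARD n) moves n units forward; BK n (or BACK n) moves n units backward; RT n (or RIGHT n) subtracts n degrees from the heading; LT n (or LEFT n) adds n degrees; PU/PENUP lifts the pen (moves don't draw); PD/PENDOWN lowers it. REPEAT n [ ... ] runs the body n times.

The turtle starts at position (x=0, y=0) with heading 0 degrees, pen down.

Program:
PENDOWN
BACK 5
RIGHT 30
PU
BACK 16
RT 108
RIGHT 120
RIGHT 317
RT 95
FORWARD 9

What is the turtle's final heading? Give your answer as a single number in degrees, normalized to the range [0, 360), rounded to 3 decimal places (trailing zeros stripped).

Answer: 50

Derivation:
Executing turtle program step by step:
Start: pos=(0,0), heading=0, pen down
PD: pen down
BK 5: (0,0) -> (-5,0) [heading=0, draw]
RT 30: heading 0 -> 330
PU: pen up
BK 16: (-5,0) -> (-18.856,8) [heading=330, move]
RT 108: heading 330 -> 222
RT 120: heading 222 -> 102
RT 317: heading 102 -> 145
RT 95: heading 145 -> 50
FD 9: (-18.856,8) -> (-13.071,14.894) [heading=50, move]
Final: pos=(-13.071,14.894), heading=50, 1 segment(s) drawn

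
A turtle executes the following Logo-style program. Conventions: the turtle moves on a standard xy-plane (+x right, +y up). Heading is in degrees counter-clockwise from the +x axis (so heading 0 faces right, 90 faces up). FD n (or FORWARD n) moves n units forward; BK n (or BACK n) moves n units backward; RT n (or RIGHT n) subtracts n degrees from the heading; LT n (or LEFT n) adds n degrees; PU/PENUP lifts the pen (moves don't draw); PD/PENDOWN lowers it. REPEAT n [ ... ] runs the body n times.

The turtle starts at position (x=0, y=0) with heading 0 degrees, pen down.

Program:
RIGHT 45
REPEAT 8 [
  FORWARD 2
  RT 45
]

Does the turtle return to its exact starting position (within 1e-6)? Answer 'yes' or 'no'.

Answer: yes

Derivation:
Executing turtle program step by step:
Start: pos=(0,0), heading=0, pen down
RT 45: heading 0 -> 315
REPEAT 8 [
  -- iteration 1/8 --
  FD 2: (0,0) -> (1.414,-1.414) [heading=315, draw]
  RT 45: heading 315 -> 270
  -- iteration 2/8 --
  FD 2: (1.414,-1.414) -> (1.414,-3.414) [heading=270, draw]
  RT 45: heading 270 -> 225
  -- iteration 3/8 --
  FD 2: (1.414,-3.414) -> (0,-4.828) [heading=225, draw]
  RT 45: heading 225 -> 180
  -- iteration 4/8 --
  FD 2: (0,-4.828) -> (-2,-4.828) [heading=180, draw]
  RT 45: heading 180 -> 135
  -- iteration 5/8 --
  FD 2: (-2,-4.828) -> (-3.414,-3.414) [heading=135, draw]
  RT 45: heading 135 -> 90
  -- iteration 6/8 --
  FD 2: (-3.414,-3.414) -> (-3.414,-1.414) [heading=90, draw]
  RT 45: heading 90 -> 45
  -- iteration 7/8 --
  FD 2: (-3.414,-1.414) -> (-2,0) [heading=45, draw]
  RT 45: heading 45 -> 0
  -- iteration 8/8 --
  FD 2: (-2,0) -> (0,0) [heading=0, draw]
  RT 45: heading 0 -> 315
]
Final: pos=(0,0), heading=315, 8 segment(s) drawn

Start position: (0, 0)
Final position: (0, 0)
Distance = 0; < 1e-6 -> CLOSED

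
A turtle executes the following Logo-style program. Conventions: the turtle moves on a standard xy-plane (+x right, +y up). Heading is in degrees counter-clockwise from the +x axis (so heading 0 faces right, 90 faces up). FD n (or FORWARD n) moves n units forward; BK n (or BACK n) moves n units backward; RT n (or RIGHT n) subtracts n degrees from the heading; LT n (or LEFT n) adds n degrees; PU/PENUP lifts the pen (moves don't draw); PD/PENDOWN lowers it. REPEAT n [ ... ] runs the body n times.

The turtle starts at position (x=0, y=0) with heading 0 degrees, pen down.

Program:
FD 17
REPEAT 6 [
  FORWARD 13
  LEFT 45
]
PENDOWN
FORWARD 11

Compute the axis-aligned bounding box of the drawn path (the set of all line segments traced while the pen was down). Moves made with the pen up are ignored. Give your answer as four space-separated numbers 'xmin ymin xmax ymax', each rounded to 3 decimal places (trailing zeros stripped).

Answer: 0 0 39.192 31.385

Derivation:
Executing turtle program step by step:
Start: pos=(0,0), heading=0, pen down
FD 17: (0,0) -> (17,0) [heading=0, draw]
REPEAT 6 [
  -- iteration 1/6 --
  FD 13: (17,0) -> (30,0) [heading=0, draw]
  LT 45: heading 0 -> 45
  -- iteration 2/6 --
  FD 13: (30,0) -> (39.192,9.192) [heading=45, draw]
  LT 45: heading 45 -> 90
  -- iteration 3/6 --
  FD 13: (39.192,9.192) -> (39.192,22.192) [heading=90, draw]
  LT 45: heading 90 -> 135
  -- iteration 4/6 --
  FD 13: (39.192,22.192) -> (30,31.385) [heading=135, draw]
  LT 45: heading 135 -> 180
  -- iteration 5/6 --
  FD 13: (30,31.385) -> (17,31.385) [heading=180, draw]
  LT 45: heading 180 -> 225
  -- iteration 6/6 --
  FD 13: (17,31.385) -> (7.808,22.192) [heading=225, draw]
  LT 45: heading 225 -> 270
]
PD: pen down
FD 11: (7.808,22.192) -> (7.808,11.192) [heading=270, draw]
Final: pos=(7.808,11.192), heading=270, 8 segment(s) drawn

Segment endpoints: x in {0, 7.808, 7.808, 17, 17, 30, 30, 39.192}, y in {0, 9.192, 11.192, 22.192, 31.385}
xmin=0, ymin=0, xmax=39.192, ymax=31.385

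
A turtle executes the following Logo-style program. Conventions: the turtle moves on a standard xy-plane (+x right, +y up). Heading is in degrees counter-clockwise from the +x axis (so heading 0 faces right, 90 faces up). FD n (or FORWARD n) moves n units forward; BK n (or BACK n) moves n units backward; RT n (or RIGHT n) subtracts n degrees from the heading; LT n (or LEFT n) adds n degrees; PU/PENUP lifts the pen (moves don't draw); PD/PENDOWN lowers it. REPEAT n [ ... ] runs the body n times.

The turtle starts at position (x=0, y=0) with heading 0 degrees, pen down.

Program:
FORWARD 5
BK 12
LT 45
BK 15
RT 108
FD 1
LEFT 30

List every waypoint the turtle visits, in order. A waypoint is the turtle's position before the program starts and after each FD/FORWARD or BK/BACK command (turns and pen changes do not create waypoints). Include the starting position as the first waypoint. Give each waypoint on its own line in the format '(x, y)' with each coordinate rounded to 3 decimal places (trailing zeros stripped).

Executing turtle program step by step:
Start: pos=(0,0), heading=0, pen down
FD 5: (0,0) -> (5,0) [heading=0, draw]
BK 12: (5,0) -> (-7,0) [heading=0, draw]
LT 45: heading 0 -> 45
BK 15: (-7,0) -> (-17.607,-10.607) [heading=45, draw]
RT 108: heading 45 -> 297
FD 1: (-17.607,-10.607) -> (-17.153,-11.498) [heading=297, draw]
LT 30: heading 297 -> 327
Final: pos=(-17.153,-11.498), heading=327, 4 segment(s) drawn
Waypoints (5 total):
(0, 0)
(5, 0)
(-7, 0)
(-17.607, -10.607)
(-17.153, -11.498)

Answer: (0, 0)
(5, 0)
(-7, 0)
(-17.607, -10.607)
(-17.153, -11.498)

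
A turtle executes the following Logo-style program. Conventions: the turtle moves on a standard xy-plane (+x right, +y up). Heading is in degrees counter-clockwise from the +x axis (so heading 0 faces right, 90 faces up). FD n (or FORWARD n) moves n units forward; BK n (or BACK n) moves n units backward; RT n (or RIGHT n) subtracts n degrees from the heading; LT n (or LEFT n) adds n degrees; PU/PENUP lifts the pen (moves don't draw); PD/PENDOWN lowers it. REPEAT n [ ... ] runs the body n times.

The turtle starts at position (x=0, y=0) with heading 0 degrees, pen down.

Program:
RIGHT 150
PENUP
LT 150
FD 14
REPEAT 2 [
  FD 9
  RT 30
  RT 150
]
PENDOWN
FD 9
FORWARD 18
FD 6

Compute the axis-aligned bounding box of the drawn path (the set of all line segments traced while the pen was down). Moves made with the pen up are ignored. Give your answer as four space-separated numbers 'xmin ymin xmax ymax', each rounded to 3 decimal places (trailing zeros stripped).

Executing turtle program step by step:
Start: pos=(0,0), heading=0, pen down
RT 150: heading 0 -> 210
PU: pen up
LT 150: heading 210 -> 0
FD 14: (0,0) -> (14,0) [heading=0, move]
REPEAT 2 [
  -- iteration 1/2 --
  FD 9: (14,0) -> (23,0) [heading=0, move]
  RT 30: heading 0 -> 330
  RT 150: heading 330 -> 180
  -- iteration 2/2 --
  FD 9: (23,0) -> (14,0) [heading=180, move]
  RT 30: heading 180 -> 150
  RT 150: heading 150 -> 0
]
PD: pen down
FD 9: (14,0) -> (23,0) [heading=0, draw]
FD 18: (23,0) -> (41,0) [heading=0, draw]
FD 6: (41,0) -> (47,0) [heading=0, draw]
Final: pos=(47,0), heading=0, 3 segment(s) drawn

Segment endpoints: x in {14, 23, 41, 47}, y in {0, 0, 0, 0}
xmin=14, ymin=0, xmax=47, ymax=0

Answer: 14 0 47 0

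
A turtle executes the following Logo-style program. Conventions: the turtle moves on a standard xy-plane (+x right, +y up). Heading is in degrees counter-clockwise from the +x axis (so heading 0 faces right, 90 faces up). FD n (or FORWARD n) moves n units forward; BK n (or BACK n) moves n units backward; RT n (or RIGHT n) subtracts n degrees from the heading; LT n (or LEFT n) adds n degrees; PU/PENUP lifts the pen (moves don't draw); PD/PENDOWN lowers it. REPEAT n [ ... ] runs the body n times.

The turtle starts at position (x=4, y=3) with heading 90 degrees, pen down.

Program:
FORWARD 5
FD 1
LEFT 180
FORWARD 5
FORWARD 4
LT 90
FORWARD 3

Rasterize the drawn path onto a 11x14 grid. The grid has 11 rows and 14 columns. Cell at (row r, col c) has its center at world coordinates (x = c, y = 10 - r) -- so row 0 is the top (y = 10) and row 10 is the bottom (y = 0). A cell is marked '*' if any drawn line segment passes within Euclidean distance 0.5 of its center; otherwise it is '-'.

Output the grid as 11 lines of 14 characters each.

Answer: --------------
----*---------
----*---------
----*---------
----*---------
----*---------
----*---------
----*---------
----*---------
----*---------
----****------

Derivation:
Segment 0: (4,3) -> (4,8)
Segment 1: (4,8) -> (4,9)
Segment 2: (4,9) -> (4,4)
Segment 3: (4,4) -> (4,0)
Segment 4: (4,0) -> (7,-0)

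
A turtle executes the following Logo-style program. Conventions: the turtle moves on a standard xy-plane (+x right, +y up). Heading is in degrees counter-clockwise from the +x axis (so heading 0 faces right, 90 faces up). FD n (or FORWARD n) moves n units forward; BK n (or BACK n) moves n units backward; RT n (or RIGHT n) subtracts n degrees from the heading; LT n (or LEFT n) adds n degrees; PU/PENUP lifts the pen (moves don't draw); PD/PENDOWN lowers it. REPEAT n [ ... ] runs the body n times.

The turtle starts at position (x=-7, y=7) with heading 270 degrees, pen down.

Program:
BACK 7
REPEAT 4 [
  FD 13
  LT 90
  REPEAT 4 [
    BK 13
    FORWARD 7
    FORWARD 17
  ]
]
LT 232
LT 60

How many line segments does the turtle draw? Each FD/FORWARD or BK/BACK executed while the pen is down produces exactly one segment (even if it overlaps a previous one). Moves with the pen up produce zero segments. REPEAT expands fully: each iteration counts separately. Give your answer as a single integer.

Executing turtle program step by step:
Start: pos=(-7,7), heading=270, pen down
BK 7: (-7,7) -> (-7,14) [heading=270, draw]
REPEAT 4 [
  -- iteration 1/4 --
  FD 13: (-7,14) -> (-7,1) [heading=270, draw]
  LT 90: heading 270 -> 0
  REPEAT 4 [
    -- iteration 1/4 --
    BK 13: (-7,1) -> (-20,1) [heading=0, draw]
    FD 7: (-20,1) -> (-13,1) [heading=0, draw]
    FD 17: (-13,1) -> (4,1) [heading=0, draw]
    -- iteration 2/4 --
    BK 13: (4,1) -> (-9,1) [heading=0, draw]
    FD 7: (-9,1) -> (-2,1) [heading=0, draw]
    FD 17: (-2,1) -> (15,1) [heading=0, draw]
    -- iteration 3/4 --
    BK 13: (15,1) -> (2,1) [heading=0, draw]
    FD 7: (2,1) -> (9,1) [heading=0, draw]
    FD 17: (9,1) -> (26,1) [heading=0, draw]
    -- iteration 4/4 --
    BK 13: (26,1) -> (13,1) [heading=0, draw]
    FD 7: (13,1) -> (20,1) [heading=0, draw]
    FD 17: (20,1) -> (37,1) [heading=0, draw]
  ]
  -- iteration 2/4 --
  FD 13: (37,1) -> (50,1) [heading=0, draw]
  LT 90: heading 0 -> 90
  REPEAT 4 [
    -- iteration 1/4 --
    BK 13: (50,1) -> (50,-12) [heading=90, draw]
    FD 7: (50,-12) -> (50,-5) [heading=90, draw]
    FD 17: (50,-5) -> (50,12) [heading=90, draw]
    -- iteration 2/4 --
    BK 13: (50,12) -> (50,-1) [heading=90, draw]
    FD 7: (50,-1) -> (50,6) [heading=90, draw]
    FD 17: (50,6) -> (50,23) [heading=90, draw]
    -- iteration 3/4 --
    BK 13: (50,23) -> (50,10) [heading=90, draw]
    FD 7: (50,10) -> (50,17) [heading=90, draw]
    FD 17: (50,17) -> (50,34) [heading=90, draw]
    -- iteration 4/4 --
    BK 13: (50,34) -> (50,21) [heading=90, draw]
    FD 7: (50,21) -> (50,28) [heading=90, draw]
    FD 17: (50,28) -> (50,45) [heading=90, draw]
  ]
  -- iteration 3/4 --
  FD 13: (50,45) -> (50,58) [heading=90, draw]
  LT 90: heading 90 -> 180
  REPEAT 4 [
    -- iteration 1/4 --
    BK 13: (50,58) -> (63,58) [heading=180, draw]
    FD 7: (63,58) -> (56,58) [heading=180, draw]
    FD 17: (56,58) -> (39,58) [heading=180, draw]
    -- iteration 2/4 --
    BK 13: (39,58) -> (52,58) [heading=180, draw]
    FD 7: (52,58) -> (45,58) [heading=180, draw]
    FD 17: (45,58) -> (28,58) [heading=180, draw]
    -- iteration 3/4 --
    BK 13: (28,58) -> (41,58) [heading=180, draw]
    FD 7: (41,58) -> (34,58) [heading=180, draw]
    FD 17: (34,58) -> (17,58) [heading=180, draw]
    -- iteration 4/4 --
    BK 13: (17,58) -> (30,58) [heading=180, draw]
    FD 7: (30,58) -> (23,58) [heading=180, draw]
    FD 17: (23,58) -> (6,58) [heading=180, draw]
  ]
  -- iteration 4/4 --
  FD 13: (6,58) -> (-7,58) [heading=180, draw]
  LT 90: heading 180 -> 270
  REPEAT 4 [
    -- iteration 1/4 --
    BK 13: (-7,58) -> (-7,71) [heading=270, draw]
    FD 7: (-7,71) -> (-7,64) [heading=270, draw]
    FD 17: (-7,64) -> (-7,47) [heading=270, draw]
    -- iteration 2/4 --
    BK 13: (-7,47) -> (-7,60) [heading=270, draw]
    FD 7: (-7,60) -> (-7,53) [heading=270, draw]
    FD 17: (-7,53) -> (-7,36) [heading=270, draw]
    -- iteration 3/4 --
    BK 13: (-7,36) -> (-7,49) [heading=270, draw]
    FD 7: (-7,49) -> (-7,42) [heading=270, draw]
    FD 17: (-7,42) -> (-7,25) [heading=270, draw]
    -- iteration 4/4 --
    BK 13: (-7,25) -> (-7,38) [heading=270, draw]
    FD 7: (-7,38) -> (-7,31) [heading=270, draw]
    FD 17: (-7,31) -> (-7,14) [heading=270, draw]
  ]
]
LT 232: heading 270 -> 142
LT 60: heading 142 -> 202
Final: pos=(-7,14), heading=202, 53 segment(s) drawn
Segments drawn: 53

Answer: 53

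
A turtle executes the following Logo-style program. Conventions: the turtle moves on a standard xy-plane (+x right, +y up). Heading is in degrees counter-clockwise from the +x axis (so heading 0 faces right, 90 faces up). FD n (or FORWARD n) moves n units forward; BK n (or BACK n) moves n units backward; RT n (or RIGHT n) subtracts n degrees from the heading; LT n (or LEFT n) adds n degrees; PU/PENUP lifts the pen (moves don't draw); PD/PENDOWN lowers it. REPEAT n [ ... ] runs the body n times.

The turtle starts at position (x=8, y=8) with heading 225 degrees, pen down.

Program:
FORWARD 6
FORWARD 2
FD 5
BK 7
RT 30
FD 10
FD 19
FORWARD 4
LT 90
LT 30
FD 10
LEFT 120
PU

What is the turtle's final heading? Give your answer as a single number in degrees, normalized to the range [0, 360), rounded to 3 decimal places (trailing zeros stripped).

Answer: 75

Derivation:
Executing turtle program step by step:
Start: pos=(8,8), heading=225, pen down
FD 6: (8,8) -> (3.757,3.757) [heading=225, draw]
FD 2: (3.757,3.757) -> (2.343,2.343) [heading=225, draw]
FD 5: (2.343,2.343) -> (-1.192,-1.192) [heading=225, draw]
BK 7: (-1.192,-1.192) -> (3.757,3.757) [heading=225, draw]
RT 30: heading 225 -> 195
FD 10: (3.757,3.757) -> (-5.902,1.169) [heading=195, draw]
FD 19: (-5.902,1.169) -> (-24.254,-3.748) [heading=195, draw]
FD 4: (-24.254,-3.748) -> (-28.118,-4.784) [heading=195, draw]
LT 90: heading 195 -> 285
LT 30: heading 285 -> 315
FD 10: (-28.118,-4.784) -> (-21.047,-11.855) [heading=315, draw]
LT 120: heading 315 -> 75
PU: pen up
Final: pos=(-21.047,-11.855), heading=75, 8 segment(s) drawn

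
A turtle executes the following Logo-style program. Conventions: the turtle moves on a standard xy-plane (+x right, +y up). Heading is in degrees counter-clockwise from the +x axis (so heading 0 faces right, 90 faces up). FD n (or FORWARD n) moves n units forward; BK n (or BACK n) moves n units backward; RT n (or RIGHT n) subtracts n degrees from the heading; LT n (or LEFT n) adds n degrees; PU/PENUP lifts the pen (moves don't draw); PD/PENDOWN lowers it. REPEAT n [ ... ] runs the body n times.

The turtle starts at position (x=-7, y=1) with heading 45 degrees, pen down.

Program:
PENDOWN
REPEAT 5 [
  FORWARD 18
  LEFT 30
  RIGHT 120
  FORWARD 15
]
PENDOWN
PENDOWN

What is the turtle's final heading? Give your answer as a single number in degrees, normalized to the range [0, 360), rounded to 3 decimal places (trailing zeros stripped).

Answer: 315

Derivation:
Executing turtle program step by step:
Start: pos=(-7,1), heading=45, pen down
PD: pen down
REPEAT 5 [
  -- iteration 1/5 --
  FD 18: (-7,1) -> (5.728,13.728) [heading=45, draw]
  LT 30: heading 45 -> 75
  RT 120: heading 75 -> 315
  FD 15: (5.728,13.728) -> (16.335,3.121) [heading=315, draw]
  -- iteration 2/5 --
  FD 18: (16.335,3.121) -> (29.062,-9.607) [heading=315, draw]
  LT 30: heading 315 -> 345
  RT 120: heading 345 -> 225
  FD 15: (29.062,-9.607) -> (18.456,-20.213) [heading=225, draw]
  -- iteration 3/5 --
  FD 18: (18.456,-20.213) -> (5.728,-32.941) [heading=225, draw]
  LT 30: heading 225 -> 255
  RT 120: heading 255 -> 135
  FD 15: (5.728,-32.941) -> (-4.879,-22.335) [heading=135, draw]
  -- iteration 4/5 --
  FD 18: (-4.879,-22.335) -> (-17.607,-9.607) [heading=135, draw]
  LT 30: heading 135 -> 165
  RT 120: heading 165 -> 45
  FD 15: (-17.607,-9.607) -> (-7,1) [heading=45, draw]
  -- iteration 5/5 --
  FD 18: (-7,1) -> (5.728,13.728) [heading=45, draw]
  LT 30: heading 45 -> 75
  RT 120: heading 75 -> 315
  FD 15: (5.728,13.728) -> (16.335,3.121) [heading=315, draw]
]
PD: pen down
PD: pen down
Final: pos=(16.335,3.121), heading=315, 10 segment(s) drawn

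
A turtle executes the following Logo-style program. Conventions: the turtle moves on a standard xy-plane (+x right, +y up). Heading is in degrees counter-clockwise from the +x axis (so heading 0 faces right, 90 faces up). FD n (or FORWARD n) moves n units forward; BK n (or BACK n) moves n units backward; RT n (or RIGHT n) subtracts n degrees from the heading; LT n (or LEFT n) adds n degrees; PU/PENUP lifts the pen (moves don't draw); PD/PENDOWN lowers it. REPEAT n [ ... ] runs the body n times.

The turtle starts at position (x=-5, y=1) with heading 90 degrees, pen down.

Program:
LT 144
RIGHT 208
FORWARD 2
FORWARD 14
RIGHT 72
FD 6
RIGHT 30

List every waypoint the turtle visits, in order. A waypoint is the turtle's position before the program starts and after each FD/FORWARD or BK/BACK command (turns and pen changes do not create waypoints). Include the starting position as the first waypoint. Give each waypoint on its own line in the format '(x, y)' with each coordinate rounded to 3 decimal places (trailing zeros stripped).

Executing turtle program step by step:
Start: pos=(-5,1), heading=90, pen down
LT 144: heading 90 -> 234
RT 208: heading 234 -> 26
FD 2: (-5,1) -> (-3.202,1.877) [heading=26, draw]
FD 14: (-3.202,1.877) -> (9.381,8.014) [heading=26, draw]
RT 72: heading 26 -> 314
FD 6: (9.381,8.014) -> (13.549,3.698) [heading=314, draw]
RT 30: heading 314 -> 284
Final: pos=(13.549,3.698), heading=284, 3 segment(s) drawn
Waypoints (4 total):
(-5, 1)
(-3.202, 1.877)
(9.381, 8.014)
(13.549, 3.698)

Answer: (-5, 1)
(-3.202, 1.877)
(9.381, 8.014)
(13.549, 3.698)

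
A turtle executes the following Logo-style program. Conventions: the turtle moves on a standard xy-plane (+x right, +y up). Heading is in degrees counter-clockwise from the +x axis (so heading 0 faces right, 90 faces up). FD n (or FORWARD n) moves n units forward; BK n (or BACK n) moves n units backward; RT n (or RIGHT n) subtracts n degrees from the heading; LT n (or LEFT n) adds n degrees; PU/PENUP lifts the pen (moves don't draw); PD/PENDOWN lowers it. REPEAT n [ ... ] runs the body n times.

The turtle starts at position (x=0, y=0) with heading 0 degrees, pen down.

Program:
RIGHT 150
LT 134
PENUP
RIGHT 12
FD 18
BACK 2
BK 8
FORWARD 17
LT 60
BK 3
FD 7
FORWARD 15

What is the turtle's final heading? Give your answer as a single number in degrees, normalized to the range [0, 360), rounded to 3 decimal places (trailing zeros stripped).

Answer: 32

Derivation:
Executing turtle program step by step:
Start: pos=(0,0), heading=0, pen down
RT 150: heading 0 -> 210
LT 134: heading 210 -> 344
PU: pen up
RT 12: heading 344 -> 332
FD 18: (0,0) -> (15.893,-8.45) [heading=332, move]
BK 2: (15.893,-8.45) -> (14.127,-7.512) [heading=332, move]
BK 8: (14.127,-7.512) -> (7.064,-3.756) [heading=332, move]
FD 17: (7.064,-3.756) -> (22.074,-11.737) [heading=332, move]
LT 60: heading 332 -> 32
BK 3: (22.074,-11.737) -> (19.53,-13.327) [heading=32, move]
FD 7: (19.53,-13.327) -> (25.466,-9.617) [heading=32, move]
FD 15: (25.466,-9.617) -> (38.187,-1.668) [heading=32, move]
Final: pos=(38.187,-1.668), heading=32, 0 segment(s) drawn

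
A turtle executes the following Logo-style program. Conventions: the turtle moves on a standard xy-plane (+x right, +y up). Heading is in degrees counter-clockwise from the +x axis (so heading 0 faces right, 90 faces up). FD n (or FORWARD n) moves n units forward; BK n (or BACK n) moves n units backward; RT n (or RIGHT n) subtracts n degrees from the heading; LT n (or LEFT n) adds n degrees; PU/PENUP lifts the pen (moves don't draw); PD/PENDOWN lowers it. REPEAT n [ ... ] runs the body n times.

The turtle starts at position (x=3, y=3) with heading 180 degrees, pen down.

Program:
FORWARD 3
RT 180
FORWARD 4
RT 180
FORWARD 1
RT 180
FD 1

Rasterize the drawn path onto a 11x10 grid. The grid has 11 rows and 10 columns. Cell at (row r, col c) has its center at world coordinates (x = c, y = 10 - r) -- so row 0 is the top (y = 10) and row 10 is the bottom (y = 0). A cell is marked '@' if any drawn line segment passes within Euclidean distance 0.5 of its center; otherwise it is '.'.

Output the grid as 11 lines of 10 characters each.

Segment 0: (3,3) -> (0,3)
Segment 1: (0,3) -> (4,3)
Segment 2: (4,3) -> (3,3)
Segment 3: (3,3) -> (4,3)

Answer: ..........
..........
..........
..........
..........
..........
..........
@@@@@.....
..........
..........
..........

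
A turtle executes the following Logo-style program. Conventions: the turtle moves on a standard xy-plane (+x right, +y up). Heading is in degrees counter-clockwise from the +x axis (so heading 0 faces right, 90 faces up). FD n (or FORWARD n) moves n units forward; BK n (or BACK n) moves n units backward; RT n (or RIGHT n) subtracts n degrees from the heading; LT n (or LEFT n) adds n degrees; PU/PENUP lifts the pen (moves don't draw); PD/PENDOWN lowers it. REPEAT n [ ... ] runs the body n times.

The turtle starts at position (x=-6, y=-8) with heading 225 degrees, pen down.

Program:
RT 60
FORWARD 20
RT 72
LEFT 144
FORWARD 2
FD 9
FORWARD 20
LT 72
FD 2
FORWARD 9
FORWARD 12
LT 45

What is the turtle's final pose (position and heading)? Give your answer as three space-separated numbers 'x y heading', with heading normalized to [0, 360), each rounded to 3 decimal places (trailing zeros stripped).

Answer: -27.728 -46.697 354

Derivation:
Executing turtle program step by step:
Start: pos=(-6,-8), heading=225, pen down
RT 60: heading 225 -> 165
FD 20: (-6,-8) -> (-25.319,-2.824) [heading=165, draw]
RT 72: heading 165 -> 93
LT 144: heading 93 -> 237
FD 2: (-25.319,-2.824) -> (-26.408,-4.501) [heading=237, draw]
FD 9: (-26.408,-4.501) -> (-31.31,-12.049) [heading=237, draw]
FD 20: (-31.31,-12.049) -> (-42.202,-28.822) [heading=237, draw]
LT 72: heading 237 -> 309
FD 2: (-42.202,-28.822) -> (-40.944,-30.377) [heading=309, draw]
FD 9: (-40.944,-30.377) -> (-35.28,-37.371) [heading=309, draw]
FD 12: (-35.28,-37.371) -> (-27.728,-46.697) [heading=309, draw]
LT 45: heading 309 -> 354
Final: pos=(-27.728,-46.697), heading=354, 7 segment(s) drawn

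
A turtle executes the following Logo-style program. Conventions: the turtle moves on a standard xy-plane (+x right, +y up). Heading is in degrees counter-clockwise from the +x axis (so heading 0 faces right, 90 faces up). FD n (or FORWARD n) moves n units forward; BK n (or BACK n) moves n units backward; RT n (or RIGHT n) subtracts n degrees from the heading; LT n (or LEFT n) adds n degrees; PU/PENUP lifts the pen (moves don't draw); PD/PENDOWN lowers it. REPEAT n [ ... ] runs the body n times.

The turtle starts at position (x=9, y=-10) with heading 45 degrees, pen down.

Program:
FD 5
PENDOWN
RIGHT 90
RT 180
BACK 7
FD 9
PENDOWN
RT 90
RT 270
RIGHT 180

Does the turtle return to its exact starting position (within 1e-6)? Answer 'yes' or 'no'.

Executing turtle program step by step:
Start: pos=(9,-10), heading=45, pen down
FD 5: (9,-10) -> (12.536,-6.464) [heading=45, draw]
PD: pen down
RT 90: heading 45 -> 315
RT 180: heading 315 -> 135
BK 7: (12.536,-6.464) -> (17.485,-11.414) [heading=135, draw]
FD 9: (17.485,-11.414) -> (11.121,-5.05) [heading=135, draw]
PD: pen down
RT 90: heading 135 -> 45
RT 270: heading 45 -> 135
RT 180: heading 135 -> 315
Final: pos=(11.121,-5.05), heading=315, 3 segment(s) drawn

Start position: (9, -10)
Final position: (11.121, -5.05)
Distance = 5.385; >= 1e-6 -> NOT closed

Answer: no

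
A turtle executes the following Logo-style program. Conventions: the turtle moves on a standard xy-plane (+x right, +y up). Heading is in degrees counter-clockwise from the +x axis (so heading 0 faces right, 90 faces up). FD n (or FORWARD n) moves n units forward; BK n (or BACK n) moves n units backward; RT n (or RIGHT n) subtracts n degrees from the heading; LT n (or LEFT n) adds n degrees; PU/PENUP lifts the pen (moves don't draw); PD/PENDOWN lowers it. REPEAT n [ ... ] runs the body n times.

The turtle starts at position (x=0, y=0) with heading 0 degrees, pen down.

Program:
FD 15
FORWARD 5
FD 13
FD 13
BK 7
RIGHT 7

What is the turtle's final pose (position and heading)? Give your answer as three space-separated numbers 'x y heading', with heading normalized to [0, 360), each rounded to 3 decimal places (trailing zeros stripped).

Answer: 39 0 353

Derivation:
Executing turtle program step by step:
Start: pos=(0,0), heading=0, pen down
FD 15: (0,0) -> (15,0) [heading=0, draw]
FD 5: (15,0) -> (20,0) [heading=0, draw]
FD 13: (20,0) -> (33,0) [heading=0, draw]
FD 13: (33,0) -> (46,0) [heading=0, draw]
BK 7: (46,0) -> (39,0) [heading=0, draw]
RT 7: heading 0 -> 353
Final: pos=(39,0), heading=353, 5 segment(s) drawn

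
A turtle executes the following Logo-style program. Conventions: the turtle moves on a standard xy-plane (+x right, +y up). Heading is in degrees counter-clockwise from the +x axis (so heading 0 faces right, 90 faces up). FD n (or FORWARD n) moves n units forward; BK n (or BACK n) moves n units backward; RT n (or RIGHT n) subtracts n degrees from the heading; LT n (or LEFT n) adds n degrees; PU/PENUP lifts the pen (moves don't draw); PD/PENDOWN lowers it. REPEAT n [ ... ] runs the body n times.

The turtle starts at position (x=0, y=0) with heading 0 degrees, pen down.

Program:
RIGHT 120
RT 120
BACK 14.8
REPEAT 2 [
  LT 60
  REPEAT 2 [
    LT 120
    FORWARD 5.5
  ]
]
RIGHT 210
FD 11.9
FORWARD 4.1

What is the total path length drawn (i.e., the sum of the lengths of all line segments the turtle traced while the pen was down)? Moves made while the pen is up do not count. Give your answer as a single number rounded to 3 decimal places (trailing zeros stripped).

Answer: 52.8

Derivation:
Executing turtle program step by step:
Start: pos=(0,0), heading=0, pen down
RT 120: heading 0 -> 240
RT 120: heading 240 -> 120
BK 14.8: (0,0) -> (7.4,-12.817) [heading=120, draw]
REPEAT 2 [
  -- iteration 1/2 --
  LT 60: heading 120 -> 180
  REPEAT 2 [
    -- iteration 1/2 --
    LT 120: heading 180 -> 300
    FD 5.5: (7.4,-12.817) -> (10.15,-17.58) [heading=300, draw]
    -- iteration 2/2 --
    LT 120: heading 300 -> 60
    FD 5.5: (10.15,-17.58) -> (12.9,-12.817) [heading=60, draw]
  ]
  -- iteration 2/2 --
  LT 60: heading 60 -> 120
  REPEAT 2 [
    -- iteration 1/2 --
    LT 120: heading 120 -> 240
    FD 5.5: (12.9,-12.817) -> (10.15,-17.58) [heading=240, draw]
    -- iteration 2/2 --
    LT 120: heading 240 -> 0
    FD 5.5: (10.15,-17.58) -> (15.65,-17.58) [heading=0, draw]
  ]
]
RT 210: heading 0 -> 150
FD 11.9: (15.65,-17.58) -> (5.344,-11.63) [heading=150, draw]
FD 4.1: (5.344,-11.63) -> (1.794,-9.58) [heading=150, draw]
Final: pos=(1.794,-9.58), heading=150, 7 segment(s) drawn

Segment lengths:
  seg 1: (0,0) -> (7.4,-12.817), length = 14.8
  seg 2: (7.4,-12.817) -> (10.15,-17.58), length = 5.5
  seg 3: (10.15,-17.58) -> (12.9,-12.817), length = 5.5
  seg 4: (12.9,-12.817) -> (10.15,-17.58), length = 5.5
  seg 5: (10.15,-17.58) -> (15.65,-17.58), length = 5.5
  seg 6: (15.65,-17.58) -> (5.344,-11.63), length = 11.9
  seg 7: (5.344,-11.63) -> (1.794,-9.58), length = 4.1
Total = 52.8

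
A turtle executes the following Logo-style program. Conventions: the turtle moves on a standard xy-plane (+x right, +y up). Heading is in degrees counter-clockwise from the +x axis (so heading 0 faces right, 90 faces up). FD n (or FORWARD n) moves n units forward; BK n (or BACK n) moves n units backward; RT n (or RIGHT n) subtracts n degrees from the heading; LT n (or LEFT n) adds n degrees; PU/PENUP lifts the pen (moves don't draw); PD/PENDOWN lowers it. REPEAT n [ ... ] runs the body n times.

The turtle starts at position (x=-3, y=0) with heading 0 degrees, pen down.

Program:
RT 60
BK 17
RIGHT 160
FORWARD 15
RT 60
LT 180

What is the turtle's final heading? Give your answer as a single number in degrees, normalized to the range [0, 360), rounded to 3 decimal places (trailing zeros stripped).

Executing turtle program step by step:
Start: pos=(-3,0), heading=0, pen down
RT 60: heading 0 -> 300
BK 17: (-3,0) -> (-11.5,14.722) [heading=300, draw]
RT 160: heading 300 -> 140
FD 15: (-11.5,14.722) -> (-22.991,24.364) [heading=140, draw]
RT 60: heading 140 -> 80
LT 180: heading 80 -> 260
Final: pos=(-22.991,24.364), heading=260, 2 segment(s) drawn

Answer: 260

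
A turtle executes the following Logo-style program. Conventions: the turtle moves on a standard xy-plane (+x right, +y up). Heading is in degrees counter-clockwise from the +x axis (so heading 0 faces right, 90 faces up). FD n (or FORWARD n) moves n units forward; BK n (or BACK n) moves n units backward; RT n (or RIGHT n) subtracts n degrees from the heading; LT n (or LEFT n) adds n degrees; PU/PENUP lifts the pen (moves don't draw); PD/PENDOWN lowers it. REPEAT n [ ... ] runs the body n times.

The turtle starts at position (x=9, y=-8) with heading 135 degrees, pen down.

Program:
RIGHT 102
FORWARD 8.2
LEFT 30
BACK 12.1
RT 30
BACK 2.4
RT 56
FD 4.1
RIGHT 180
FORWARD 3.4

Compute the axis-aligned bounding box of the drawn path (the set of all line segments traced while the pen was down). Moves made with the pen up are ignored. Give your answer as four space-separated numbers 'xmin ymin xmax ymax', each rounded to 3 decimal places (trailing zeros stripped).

Executing turtle program step by step:
Start: pos=(9,-8), heading=135, pen down
RT 102: heading 135 -> 33
FD 8.2: (9,-8) -> (15.877,-3.534) [heading=33, draw]
LT 30: heading 33 -> 63
BK 12.1: (15.877,-3.534) -> (10.384,-14.315) [heading=63, draw]
RT 30: heading 63 -> 33
BK 2.4: (10.384,-14.315) -> (8.371,-15.622) [heading=33, draw]
RT 56: heading 33 -> 337
FD 4.1: (8.371,-15.622) -> (12.145,-17.224) [heading=337, draw]
RT 180: heading 337 -> 157
FD 3.4: (12.145,-17.224) -> (9.015,-15.896) [heading=157, draw]
Final: pos=(9.015,-15.896), heading=157, 5 segment(s) drawn

Segment endpoints: x in {8.371, 9, 9.015, 10.384, 12.145, 15.877}, y in {-17.224, -15.896, -15.622, -14.315, -8, -3.534}
xmin=8.371, ymin=-17.224, xmax=15.877, ymax=-3.534

Answer: 8.371 -17.224 15.877 -3.534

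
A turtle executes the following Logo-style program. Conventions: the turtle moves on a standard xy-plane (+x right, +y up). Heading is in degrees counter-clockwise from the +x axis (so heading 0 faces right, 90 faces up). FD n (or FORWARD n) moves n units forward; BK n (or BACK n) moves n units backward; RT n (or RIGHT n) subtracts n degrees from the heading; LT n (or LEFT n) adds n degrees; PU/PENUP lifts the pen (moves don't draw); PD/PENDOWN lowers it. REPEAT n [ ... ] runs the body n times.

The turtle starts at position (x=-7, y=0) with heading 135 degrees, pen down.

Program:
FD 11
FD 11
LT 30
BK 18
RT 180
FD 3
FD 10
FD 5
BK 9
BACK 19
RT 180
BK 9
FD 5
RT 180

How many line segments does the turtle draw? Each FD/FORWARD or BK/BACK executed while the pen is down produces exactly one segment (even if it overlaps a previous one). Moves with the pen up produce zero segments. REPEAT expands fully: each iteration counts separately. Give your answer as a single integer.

Answer: 10

Derivation:
Executing turtle program step by step:
Start: pos=(-7,0), heading=135, pen down
FD 11: (-7,0) -> (-14.778,7.778) [heading=135, draw]
FD 11: (-14.778,7.778) -> (-22.556,15.556) [heading=135, draw]
LT 30: heading 135 -> 165
BK 18: (-22.556,15.556) -> (-5.17,10.898) [heading=165, draw]
RT 180: heading 165 -> 345
FD 3: (-5.17,10.898) -> (-2.272,10.121) [heading=345, draw]
FD 10: (-2.272,10.121) -> (7.387,7.533) [heading=345, draw]
FD 5: (7.387,7.533) -> (12.217,6.239) [heading=345, draw]
BK 9: (12.217,6.239) -> (3.524,8.568) [heading=345, draw]
BK 19: (3.524,8.568) -> (-14.829,13.486) [heading=345, draw]
RT 180: heading 345 -> 165
BK 9: (-14.829,13.486) -> (-6.136,11.156) [heading=165, draw]
FD 5: (-6.136,11.156) -> (-10.965,12.451) [heading=165, draw]
RT 180: heading 165 -> 345
Final: pos=(-10.965,12.451), heading=345, 10 segment(s) drawn
Segments drawn: 10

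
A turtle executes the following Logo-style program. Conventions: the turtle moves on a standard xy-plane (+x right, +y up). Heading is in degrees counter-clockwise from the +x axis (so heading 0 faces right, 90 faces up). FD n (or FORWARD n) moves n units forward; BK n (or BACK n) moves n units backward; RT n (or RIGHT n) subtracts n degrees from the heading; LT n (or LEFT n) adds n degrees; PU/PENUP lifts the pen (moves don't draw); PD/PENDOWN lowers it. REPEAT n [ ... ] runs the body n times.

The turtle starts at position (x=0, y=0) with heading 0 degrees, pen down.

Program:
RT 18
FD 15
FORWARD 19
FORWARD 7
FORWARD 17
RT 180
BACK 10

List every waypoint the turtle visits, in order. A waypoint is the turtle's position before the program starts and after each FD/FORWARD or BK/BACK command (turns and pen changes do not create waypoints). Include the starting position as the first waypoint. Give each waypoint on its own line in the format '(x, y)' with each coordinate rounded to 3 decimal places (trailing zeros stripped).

Answer: (0, 0)
(14.266, -4.635)
(32.336, -10.507)
(38.993, -12.67)
(55.161, -17.923)
(64.672, -21.013)

Derivation:
Executing turtle program step by step:
Start: pos=(0,0), heading=0, pen down
RT 18: heading 0 -> 342
FD 15: (0,0) -> (14.266,-4.635) [heading=342, draw]
FD 19: (14.266,-4.635) -> (32.336,-10.507) [heading=342, draw]
FD 7: (32.336,-10.507) -> (38.993,-12.67) [heading=342, draw]
FD 17: (38.993,-12.67) -> (55.161,-17.923) [heading=342, draw]
RT 180: heading 342 -> 162
BK 10: (55.161,-17.923) -> (64.672,-21.013) [heading=162, draw]
Final: pos=(64.672,-21.013), heading=162, 5 segment(s) drawn
Waypoints (6 total):
(0, 0)
(14.266, -4.635)
(32.336, -10.507)
(38.993, -12.67)
(55.161, -17.923)
(64.672, -21.013)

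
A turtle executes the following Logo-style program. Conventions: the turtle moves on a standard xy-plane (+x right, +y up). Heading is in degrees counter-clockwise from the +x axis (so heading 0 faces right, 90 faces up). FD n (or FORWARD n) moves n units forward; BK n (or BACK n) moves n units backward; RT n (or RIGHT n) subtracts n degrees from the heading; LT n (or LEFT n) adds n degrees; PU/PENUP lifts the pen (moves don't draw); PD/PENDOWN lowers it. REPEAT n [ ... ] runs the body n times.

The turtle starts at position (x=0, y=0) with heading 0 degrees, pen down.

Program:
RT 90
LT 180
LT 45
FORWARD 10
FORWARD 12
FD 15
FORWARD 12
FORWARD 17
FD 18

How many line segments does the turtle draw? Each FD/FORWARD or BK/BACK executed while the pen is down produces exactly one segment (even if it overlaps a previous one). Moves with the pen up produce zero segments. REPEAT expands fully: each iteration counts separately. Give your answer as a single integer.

Answer: 6

Derivation:
Executing turtle program step by step:
Start: pos=(0,0), heading=0, pen down
RT 90: heading 0 -> 270
LT 180: heading 270 -> 90
LT 45: heading 90 -> 135
FD 10: (0,0) -> (-7.071,7.071) [heading=135, draw]
FD 12: (-7.071,7.071) -> (-15.556,15.556) [heading=135, draw]
FD 15: (-15.556,15.556) -> (-26.163,26.163) [heading=135, draw]
FD 12: (-26.163,26.163) -> (-34.648,34.648) [heading=135, draw]
FD 17: (-34.648,34.648) -> (-46.669,46.669) [heading=135, draw]
FD 18: (-46.669,46.669) -> (-59.397,59.397) [heading=135, draw]
Final: pos=(-59.397,59.397), heading=135, 6 segment(s) drawn
Segments drawn: 6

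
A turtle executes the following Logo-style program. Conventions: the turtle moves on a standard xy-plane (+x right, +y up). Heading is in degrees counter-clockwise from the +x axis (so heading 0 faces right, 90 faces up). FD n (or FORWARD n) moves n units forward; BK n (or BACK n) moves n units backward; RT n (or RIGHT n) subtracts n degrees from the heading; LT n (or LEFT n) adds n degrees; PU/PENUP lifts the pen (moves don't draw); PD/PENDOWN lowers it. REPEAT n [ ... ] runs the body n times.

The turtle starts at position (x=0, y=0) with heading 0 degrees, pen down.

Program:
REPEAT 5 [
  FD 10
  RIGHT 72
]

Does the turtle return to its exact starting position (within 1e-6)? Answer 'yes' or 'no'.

Executing turtle program step by step:
Start: pos=(0,0), heading=0, pen down
REPEAT 5 [
  -- iteration 1/5 --
  FD 10: (0,0) -> (10,0) [heading=0, draw]
  RT 72: heading 0 -> 288
  -- iteration 2/5 --
  FD 10: (10,0) -> (13.09,-9.511) [heading=288, draw]
  RT 72: heading 288 -> 216
  -- iteration 3/5 --
  FD 10: (13.09,-9.511) -> (5,-15.388) [heading=216, draw]
  RT 72: heading 216 -> 144
  -- iteration 4/5 --
  FD 10: (5,-15.388) -> (-3.09,-9.511) [heading=144, draw]
  RT 72: heading 144 -> 72
  -- iteration 5/5 --
  FD 10: (-3.09,-9.511) -> (0,0) [heading=72, draw]
  RT 72: heading 72 -> 0
]
Final: pos=(0,0), heading=0, 5 segment(s) drawn

Start position: (0, 0)
Final position: (0, 0)
Distance = 0; < 1e-6 -> CLOSED

Answer: yes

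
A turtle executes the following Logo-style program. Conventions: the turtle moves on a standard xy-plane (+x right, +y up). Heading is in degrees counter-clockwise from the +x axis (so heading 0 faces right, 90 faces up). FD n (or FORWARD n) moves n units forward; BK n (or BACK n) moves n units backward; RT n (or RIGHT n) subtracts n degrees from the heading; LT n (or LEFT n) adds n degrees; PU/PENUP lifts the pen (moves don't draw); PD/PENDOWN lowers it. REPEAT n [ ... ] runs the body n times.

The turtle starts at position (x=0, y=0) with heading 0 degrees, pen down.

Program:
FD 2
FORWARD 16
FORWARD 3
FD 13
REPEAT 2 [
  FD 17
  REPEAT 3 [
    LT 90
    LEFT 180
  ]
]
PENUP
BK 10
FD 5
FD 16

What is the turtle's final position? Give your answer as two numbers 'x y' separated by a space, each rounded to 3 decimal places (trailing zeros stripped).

Answer: 40 17

Derivation:
Executing turtle program step by step:
Start: pos=(0,0), heading=0, pen down
FD 2: (0,0) -> (2,0) [heading=0, draw]
FD 16: (2,0) -> (18,0) [heading=0, draw]
FD 3: (18,0) -> (21,0) [heading=0, draw]
FD 13: (21,0) -> (34,0) [heading=0, draw]
REPEAT 2 [
  -- iteration 1/2 --
  FD 17: (34,0) -> (51,0) [heading=0, draw]
  REPEAT 3 [
    -- iteration 1/3 --
    LT 90: heading 0 -> 90
    LT 180: heading 90 -> 270
    -- iteration 2/3 --
    LT 90: heading 270 -> 0
    LT 180: heading 0 -> 180
    -- iteration 3/3 --
    LT 90: heading 180 -> 270
    LT 180: heading 270 -> 90
  ]
  -- iteration 2/2 --
  FD 17: (51,0) -> (51,17) [heading=90, draw]
  REPEAT 3 [
    -- iteration 1/3 --
    LT 90: heading 90 -> 180
    LT 180: heading 180 -> 0
    -- iteration 2/3 --
    LT 90: heading 0 -> 90
    LT 180: heading 90 -> 270
    -- iteration 3/3 --
    LT 90: heading 270 -> 0
    LT 180: heading 0 -> 180
  ]
]
PU: pen up
BK 10: (51,17) -> (61,17) [heading=180, move]
FD 5: (61,17) -> (56,17) [heading=180, move]
FD 16: (56,17) -> (40,17) [heading=180, move]
Final: pos=(40,17), heading=180, 6 segment(s) drawn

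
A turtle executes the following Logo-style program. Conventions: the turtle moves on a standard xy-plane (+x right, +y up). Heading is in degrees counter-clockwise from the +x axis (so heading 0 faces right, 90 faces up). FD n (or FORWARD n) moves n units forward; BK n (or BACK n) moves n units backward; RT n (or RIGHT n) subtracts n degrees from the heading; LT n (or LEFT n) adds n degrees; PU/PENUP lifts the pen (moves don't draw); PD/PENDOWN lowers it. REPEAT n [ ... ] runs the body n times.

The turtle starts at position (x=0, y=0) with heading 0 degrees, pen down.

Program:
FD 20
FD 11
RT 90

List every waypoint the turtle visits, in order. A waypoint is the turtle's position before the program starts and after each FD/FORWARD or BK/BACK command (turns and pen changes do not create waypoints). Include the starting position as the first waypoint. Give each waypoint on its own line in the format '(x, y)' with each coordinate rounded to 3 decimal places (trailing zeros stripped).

Executing turtle program step by step:
Start: pos=(0,0), heading=0, pen down
FD 20: (0,0) -> (20,0) [heading=0, draw]
FD 11: (20,0) -> (31,0) [heading=0, draw]
RT 90: heading 0 -> 270
Final: pos=(31,0), heading=270, 2 segment(s) drawn
Waypoints (3 total):
(0, 0)
(20, 0)
(31, 0)

Answer: (0, 0)
(20, 0)
(31, 0)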